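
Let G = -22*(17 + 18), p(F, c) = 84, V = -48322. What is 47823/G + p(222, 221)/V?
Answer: -1155483843/18603970 ≈ -62.109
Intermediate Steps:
G = -770 (G = -22*35 = -770)
47823/G + p(222, 221)/V = 47823/(-770) + 84/(-48322) = 47823*(-1/770) + 84*(-1/48322) = -47823/770 - 42/24161 = -1155483843/18603970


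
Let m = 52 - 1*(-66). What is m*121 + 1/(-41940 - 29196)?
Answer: 1015679807/71136 ≈ 14278.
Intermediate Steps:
m = 118 (m = 52 + 66 = 118)
m*121 + 1/(-41940 - 29196) = 118*121 + 1/(-41940 - 29196) = 14278 + 1/(-71136) = 14278 - 1/71136 = 1015679807/71136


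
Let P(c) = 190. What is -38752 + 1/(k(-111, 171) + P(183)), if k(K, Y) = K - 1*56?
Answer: -891295/23 ≈ -38752.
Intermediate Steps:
k(K, Y) = -56 + K (k(K, Y) = K - 56 = -56 + K)
-38752 + 1/(k(-111, 171) + P(183)) = -38752 + 1/((-56 - 111) + 190) = -38752 + 1/(-167 + 190) = -38752 + 1/23 = -891295/23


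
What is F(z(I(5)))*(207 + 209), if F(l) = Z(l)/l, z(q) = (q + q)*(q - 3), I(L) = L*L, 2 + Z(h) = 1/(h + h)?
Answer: -57187/75625 ≈ -0.75619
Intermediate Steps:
Z(h) = -2 + 1/(2*h) (Z(h) = -2 + 1/(h + h) = -2 + 1/(2*h))
I(L) = L²
z(q) = 2*q*(-3 + q) (z(q) = (2*q)*(-3 + q) = 2*q*(-3 + q))
F(l) = (-2 + 1/(2*l))/l
F(z(I(5)))*(207 + 209) = ((1 - 8*5²*(-3 + 5²))/(2*(2*5²*(-3 + 5²))²))*(207 + 209) = ((1 - 8*25*(-3 + 25))/(2*(2*25*(-3 + 25))²))*416 = ((1 - 8*25*22)/(2*(2*25*22)²))*416 = ((½)*(1 - 4*1100)/1100²)*416 = ((½)*(1/1210000)*(1 - 4400))*416 = ((½)*(1/1210000)*(-4399))*416 = -4399/2420000*416 = -57187/75625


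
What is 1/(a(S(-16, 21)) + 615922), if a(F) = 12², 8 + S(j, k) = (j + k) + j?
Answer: 1/616066 ≈ 1.6232e-6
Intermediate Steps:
S(j, k) = -8 + k + 2*j (S(j, k) = -8 + ((j + k) + j) = -8 + (k + 2*j) = -8 + k + 2*j)
a(F) = 144
1/(a(S(-16, 21)) + 615922) = 1/(144 + 615922) = 1/616066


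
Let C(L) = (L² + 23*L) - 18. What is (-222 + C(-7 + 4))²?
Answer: 90000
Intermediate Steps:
C(L) = -18 + L² + 23*L
(-222 + C(-7 + 4))² = (-222 + (-18 + (-7 + 4)² + 23*(-7 + 4)))² = (-222 + (-18 + (-3)² + 23*(-3)))² = (-222 + (-18 + 9 - 69))² = (-222 - 78)² = (-300)² = 90000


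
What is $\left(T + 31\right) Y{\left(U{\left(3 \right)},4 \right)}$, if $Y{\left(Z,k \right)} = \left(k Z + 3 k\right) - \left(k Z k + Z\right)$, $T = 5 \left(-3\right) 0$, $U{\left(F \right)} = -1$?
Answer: $775$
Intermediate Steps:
$T = 0$ ($T = \left(-15\right) 0 = 0$)
$Y{\left(Z,k \right)} = - Z + 3 k + Z k - Z k^{2}$ ($Y{\left(Z,k \right)} = \left(Z k + 3 k\right) - \left(Z k k + Z\right) = \left(3 k + Z k\right) - \left(Z k^{2} + Z\right) = \left(3 k + Z k\right) - \left(Z + Z k^{2}\right) = - Z + 3 k + Z k - Z k^{2}$)
$\left(T + 31\right) Y{\left(U{\left(3 \right)},4 \right)} = \left(0 + 31\right) \left(\left(-1\right) \left(-1\right) + 3 \cdot 4 - 4 - - 4^{2}\right) = 31 \left(1 + 12 - 4 - \left(-1\right) 16\right) = 31 \left(1 + 12 - 4 + 16\right) = 31 \cdot 25 = 775$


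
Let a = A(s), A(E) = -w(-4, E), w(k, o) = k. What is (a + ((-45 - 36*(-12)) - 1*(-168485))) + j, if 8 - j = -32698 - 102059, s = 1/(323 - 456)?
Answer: 303641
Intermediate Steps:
s = -1/133 (s = 1/(-133) = -1/133 ≈ -0.0075188)
A(E) = 4 (A(E) = -1*(-4) = 4)
j = 134765 (j = 8 - (-32698 - 102059) = 8 - 1*(-134757) = 8 + 134757 = 134765)
a = 4
(a + ((-45 - 36*(-12)) - 1*(-168485))) + j = (4 + ((-45 - 36*(-12)) - 1*(-168485))) + 134765 = (4 + ((-45 + 432) + 168485)) + 134765 = (4 + (387 + 168485)) + 134765 = (4 + 168872) + 134765 = 168876 + 134765 = 303641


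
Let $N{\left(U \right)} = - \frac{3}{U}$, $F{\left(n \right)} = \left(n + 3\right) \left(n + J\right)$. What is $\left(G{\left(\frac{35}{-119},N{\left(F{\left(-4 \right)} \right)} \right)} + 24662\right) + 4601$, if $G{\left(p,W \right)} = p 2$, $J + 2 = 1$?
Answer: $\frac{497461}{17} \approx 29262.0$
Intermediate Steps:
$J = -1$ ($J = -2 + 1 = -1$)
$F{\left(n \right)} = \left(-1 + n\right) \left(3 + n\right)$ ($F{\left(n \right)} = \left(n + 3\right) \left(n - 1\right) = \left(3 + n\right) \left(-1 + n\right) = \left(-1 + n\right) \left(3 + n\right)$)
$G{\left(p,W \right)} = 2 p$
$\left(G{\left(\frac{35}{-119},N{\left(F{\left(-4 \right)} \right)} \right)} + 24662\right) + 4601 = \left(2 \frac{35}{-119} + 24662\right) + 4601 = \left(2 \cdot 35 \left(- \frac{1}{119}\right) + 24662\right) + 4601 = \left(2 \left(- \frac{5}{17}\right) + 24662\right) + 4601 = \left(- \frac{10}{17} + 24662\right) + 4601 = \frac{419244}{17} + 4601 = \frac{497461}{17}$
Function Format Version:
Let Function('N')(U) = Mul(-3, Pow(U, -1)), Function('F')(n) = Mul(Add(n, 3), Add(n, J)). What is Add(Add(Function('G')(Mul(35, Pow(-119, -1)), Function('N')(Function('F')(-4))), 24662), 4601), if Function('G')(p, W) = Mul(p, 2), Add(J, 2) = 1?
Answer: Rational(497461, 17) ≈ 29262.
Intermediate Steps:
J = -1 (J = Add(-2, 1) = -1)
Function('F')(n) = Mul(Add(-1, n), Add(3, n)) (Function('F')(n) = Mul(Add(n, 3), Add(n, -1)) = Mul(Add(3, n), Add(-1, n)) = Mul(Add(-1, n), Add(3, n)))
Function('G')(p, W) = Mul(2, p)
Add(Add(Function('G')(Mul(35, Pow(-119, -1)), Function('N')(Function('F')(-4))), 24662), 4601) = Add(Add(Mul(2, Mul(35, Pow(-119, -1))), 24662), 4601) = Add(Add(Mul(2, Mul(35, Rational(-1, 119))), 24662), 4601) = Add(Add(Mul(2, Rational(-5, 17)), 24662), 4601) = Add(Add(Rational(-10, 17), 24662), 4601) = Add(Rational(419244, 17), 4601) = Rational(497461, 17)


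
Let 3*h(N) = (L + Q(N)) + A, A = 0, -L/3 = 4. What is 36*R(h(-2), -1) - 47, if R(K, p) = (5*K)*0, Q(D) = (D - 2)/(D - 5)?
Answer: -47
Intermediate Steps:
L = -12 (L = -3*4 = -12)
Q(D) = (-2 + D)/(-5 + D)
h(N) = -4 + (-2 + N)/(3*(-5 + N)) (h(N) = ((-12 + (-2 + N)/(-5 + N)) + 0)/3 = (-12 + (-2 + N)/(-5 + N))/3 = -4 + (-2 + N)/(3*(-5 + N)))
R(K, p) = 0
36*R(h(-2), -1) - 47 = 36*0 - 47 = 0 - 47 = -47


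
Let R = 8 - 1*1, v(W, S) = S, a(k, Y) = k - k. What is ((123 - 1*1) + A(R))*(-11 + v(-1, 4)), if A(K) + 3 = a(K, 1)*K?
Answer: -833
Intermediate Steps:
a(k, Y) = 0
R = 7 (R = 8 - 1 = 7)
A(K) = -3 (A(K) = -3 + 0*K = -3 + 0 = -3)
((123 - 1*1) + A(R))*(-11 + v(-1, 4)) = ((123 - 1*1) - 3)*(-11 + 4) = ((123 - 1) - 3)*(-7) = (122 - 3)*(-7) = 119*(-7) = -833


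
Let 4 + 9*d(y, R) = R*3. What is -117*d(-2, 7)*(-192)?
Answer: 42432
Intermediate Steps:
d(y, R) = -4/9 + R/3 (d(y, R) = -4/9 + (R*3)/9 = -4/9 + (3*R)/9 = -4/9 + R/3)
-117*d(-2, 7)*(-192) = -117*(-4/9 + (1/3)*7)*(-192) = -117*(-4/9 + 7/3)*(-192) = -117*17/9*(-192) = -221*(-192) = 42432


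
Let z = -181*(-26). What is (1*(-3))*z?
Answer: -14118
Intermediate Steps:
z = 4706
(1*(-3))*z = (1*(-3))*4706 = -3*4706 = -14118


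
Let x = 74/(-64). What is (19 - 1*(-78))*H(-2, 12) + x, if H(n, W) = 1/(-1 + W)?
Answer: 2697/352 ≈ 7.6619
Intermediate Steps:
x = -37/32 (x = 74*(-1/64) = -37/32 ≈ -1.1563)
(19 - 1*(-78))*H(-2, 12) + x = (19 - 1*(-78))/(-1 + 12) - 37/32 = (19 + 78)/11 - 37/32 = 97*(1/11) - 37/32 = 97/11 - 37/32 = 2697/352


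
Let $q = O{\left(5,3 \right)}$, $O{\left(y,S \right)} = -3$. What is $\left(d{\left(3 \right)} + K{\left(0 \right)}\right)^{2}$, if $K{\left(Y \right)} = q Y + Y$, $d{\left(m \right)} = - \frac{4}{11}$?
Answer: $\frac{16}{121} \approx 0.13223$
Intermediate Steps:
$d{\left(m \right)} = - \frac{4}{11}$ ($d{\left(m \right)} = \left(-4\right) \frac{1}{11} = - \frac{4}{11}$)
$q = -3$
$K{\left(Y \right)} = - 2 Y$ ($K{\left(Y \right)} = - 3 Y + Y = - 2 Y$)
$\left(d{\left(3 \right)} + K{\left(0 \right)}\right)^{2} = \left(- \frac{4}{11} - 0\right)^{2} = \left(- \frac{4}{11} + 0\right)^{2} = \left(- \frac{4}{11}\right)^{2} = \frac{16}{121}$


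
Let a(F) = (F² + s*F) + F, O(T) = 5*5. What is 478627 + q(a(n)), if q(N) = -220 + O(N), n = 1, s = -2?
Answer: 478432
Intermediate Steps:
O(T) = 25
a(F) = F² - F (a(F) = (F² - 2*F) + F = F² - F)
q(N) = -195 (q(N) = -220 + 25 = -195)
478627 + q(a(n)) = 478627 - 195 = 478432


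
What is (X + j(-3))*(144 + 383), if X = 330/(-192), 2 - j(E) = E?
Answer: 55335/32 ≈ 1729.2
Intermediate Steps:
j(E) = 2 - E
X = -55/32 (X = 330*(-1/192) = -55/32 ≈ -1.7188)
(X + j(-3))*(144 + 383) = (-55/32 + (2 - 1*(-3)))*(144 + 383) = (-55/32 + (2 + 3))*527 = (-55/32 + 5)*527 = (105/32)*527 = 55335/32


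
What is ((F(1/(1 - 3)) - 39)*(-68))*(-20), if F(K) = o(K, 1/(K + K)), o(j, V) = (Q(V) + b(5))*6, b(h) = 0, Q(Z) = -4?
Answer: -85680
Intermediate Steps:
o(j, V) = -24 (o(j, V) = (-4 + 0)*6 = -4*6 = -24)
F(K) = -24
((F(1/(1 - 3)) - 39)*(-68))*(-20) = ((-24 - 39)*(-68))*(-20) = -63*(-68)*(-20) = 4284*(-20) = -85680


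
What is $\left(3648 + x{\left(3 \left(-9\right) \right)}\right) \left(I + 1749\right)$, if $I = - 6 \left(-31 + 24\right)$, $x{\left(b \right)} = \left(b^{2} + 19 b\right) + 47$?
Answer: $7004601$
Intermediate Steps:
$x{\left(b \right)} = 47 + b^{2} + 19 b$
$I = 42$ ($I = \left(-6\right) \left(-7\right) = 42$)
$\left(3648 + x{\left(3 \left(-9\right) \right)}\right) \left(I + 1749\right) = \left(3648 + \left(47 + \left(3 \left(-9\right)\right)^{2} + 19 \cdot 3 \left(-9\right)\right)\right) \left(42 + 1749\right) = \left(3648 + \left(47 + \left(-27\right)^{2} + 19 \left(-27\right)\right)\right) 1791 = \left(3648 + \left(47 + 729 - 513\right)\right) 1791 = \left(3648 + 263\right) 1791 = 3911 \cdot 1791 = 7004601$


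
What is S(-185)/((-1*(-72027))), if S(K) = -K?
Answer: 185/72027 ≈ 0.0025685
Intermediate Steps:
S(-185)/((-1*(-72027))) = (-1*(-185))/((-1*(-72027))) = 185/72027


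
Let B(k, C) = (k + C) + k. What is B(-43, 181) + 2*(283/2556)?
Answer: 121693/1278 ≈ 95.221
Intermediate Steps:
B(k, C) = C + 2*k (B(k, C) = (C + k) + k = C + 2*k)
B(-43, 181) + 2*(283/2556) = (181 + 2*(-43)) + 2*(283/2556) = (181 - 86) + 2*(283*(1/2556)) = 95 + 2*(283/2556) = 95 + 283/1278 = 121693/1278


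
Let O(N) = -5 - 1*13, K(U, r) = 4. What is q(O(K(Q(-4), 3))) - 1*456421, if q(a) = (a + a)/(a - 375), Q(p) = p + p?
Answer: -59791139/131 ≈ -4.5642e+5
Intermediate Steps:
Q(p) = 2*p
O(N) = -18 (O(N) = -5 - 13 = -18)
q(a) = 2*a/(-375 + a) (q(a) = (2*a)/(-375 + a) = 2*a/(-375 + a))
q(O(K(Q(-4), 3))) - 1*456421 = 2*(-18)/(-375 - 18) - 1*456421 = 2*(-18)/(-393) - 456421 = 2*(-18)*(-1/393) - 456421 = 12/131 - 456421 = -59791139/131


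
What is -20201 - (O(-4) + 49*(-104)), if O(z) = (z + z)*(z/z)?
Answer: -15097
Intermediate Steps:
O(z) = 2*z (O(z) = (2*z)*1 = 2*z)
-20201 - (O(-4) + 49*(-104)) = -20201 - (2*(-4) + 49*(-104)) = -20201 - (-8 - 5096) = -20201 - 1*(-5104) = -20201 + 5104 = -15097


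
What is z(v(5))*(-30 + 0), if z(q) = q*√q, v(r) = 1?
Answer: -30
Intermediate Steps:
z(q) = q^(3/2)
z(v(5))*(-30 + 0) = 1^(3/2)*(-30 + 0) = 1*(-30) = -30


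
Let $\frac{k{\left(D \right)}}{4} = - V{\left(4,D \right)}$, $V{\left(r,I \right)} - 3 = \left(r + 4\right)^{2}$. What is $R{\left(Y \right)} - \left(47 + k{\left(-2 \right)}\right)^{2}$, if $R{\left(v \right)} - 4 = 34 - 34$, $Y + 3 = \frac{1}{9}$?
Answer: $-48837$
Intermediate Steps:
$Y = - \frac{26}{9}$ ($Y = -3 + \frac{1}{9} = - \frac{26}{9} \approx -2.8889$)
$V{\left(r,I \right)} = 3 + \left(4 + r\right)^{2}$ ($V{\left(r,I \right)} = 3 + \left(r + 4\right)^{2} = 3 + \left(4 + r\right)^{2}$)
$R{\left(v \right)} = 4$ ($R{\left(v \right)} = 4 + \left(34 - 34\right) = 4 + 0 = 4$)
$k{\left(D \right)} = -268$ ($k{\left(D \right)} = 4 \left(- (3 + \left(4 + 4\right)^{2})\right) = 4 \left(- (3 + 8^{2})\right) = 4 \left(- (3 + 64)\right) = 4 \left(\left(-1\right) 67\right) = 4 \left(-67\right) = -268$)
$R{\left(Y \right)} - \left(47 + k{\left(-2 \right)}\right)^{2} = 4 - \left(47 - 268\right)^{2} = 4 - \left(-221\right)^{2} = 4 - 48841 = -48837$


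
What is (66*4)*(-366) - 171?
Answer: -96795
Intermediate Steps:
(66*4)*(-366) - 171 = 264*(-366) - 171 = -96624 - 171 = -96795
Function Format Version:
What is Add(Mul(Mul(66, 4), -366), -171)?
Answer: -96795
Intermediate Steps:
Add(Mul(Mul(66, 4), -366), -171) = Add(Mul(264, -366), -171) = Add(-96624, -171) = -96795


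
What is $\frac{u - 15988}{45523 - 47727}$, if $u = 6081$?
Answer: $\frac{9907}{2204} \approx 4.495$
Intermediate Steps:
$\frac{u - 15988}{45523 - 47727} = \frac{6081 - 15988}{45523 - 47727} = - \frac{9907}{-2204} = \left(-9907\right) \left(- \frac{1}{2204}\right) = \frac{9907}{2204}$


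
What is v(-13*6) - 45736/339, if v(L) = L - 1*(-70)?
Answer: -48448/339 ≈ -142.91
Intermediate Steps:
v(L) = 70 + L (v(L) = L + 70 = 70 + L)
v(-13*6) - 45736/339 = (70 - 13*6) - 45736/339 = (70 - 78) - 45736*1/339 = -8 - 45736/339 = -48448/339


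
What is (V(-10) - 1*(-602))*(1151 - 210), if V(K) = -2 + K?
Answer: 555190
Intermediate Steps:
(V(-10) - 1*(-602))*(1151 - 210) = ((-2 - 10) - 1*(-602))*(1151 - 210) = (-12 + 602)*941 = 590*941 = 555190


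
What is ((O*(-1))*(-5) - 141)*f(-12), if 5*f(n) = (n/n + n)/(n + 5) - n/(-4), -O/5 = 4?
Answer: 482/7 ≈ 68.857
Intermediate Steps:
O = -20 (O = -5*4 = -20)
f(n) = n/20 + (1 + n)/(5*(5 + n)) (f(n) = ((n/n + n)/(n + 5) - n/(-4))/5 = ((1 + n)/(5 + n) - n*(-1)/4)/5 = ((1 + n)/(5 + n) - (-1)*n/4)/5 = ((1 + n)/(5 + n) + n/4)/5 = (n/4 + (1 + n)/(5 + n))/5 = n/20 + (1 + n)/(5*(5 + n)))
((O*(-1))*(-5) - 141)*f(-12) = (-20*(-1)*(-5) - 141)*((4 + (-12)² + 9*(-12))/(20*(5 - 12))) = (20*(-5) - 141)*((1/20)*(4 + 144 - 108)/(-7)) = (-100 - 141)*((1/20)*(-⅐)*40) = -241*(-2/7) = 482/7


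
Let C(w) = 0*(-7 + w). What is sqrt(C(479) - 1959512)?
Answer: 2*I*sqrt(489878) ≈ 1399.8*I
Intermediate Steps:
C(w) = 0
sqrt(C(479) - 1959512) = sqrt(0 - 1959512) = sqrt(-1959512) = 2*I*sqrt(489878)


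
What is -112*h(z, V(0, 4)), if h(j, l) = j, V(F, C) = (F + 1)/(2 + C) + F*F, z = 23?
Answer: -2576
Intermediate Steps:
V(F, C) = F**2 + (1 + F)/(2 + C) (V(F, C) = (1 + F)/(2 + C) + F**2 = F**2 + (1 + F)/(2 + C))
-112*h(z, V(0, 4)) = -112*23 = -2576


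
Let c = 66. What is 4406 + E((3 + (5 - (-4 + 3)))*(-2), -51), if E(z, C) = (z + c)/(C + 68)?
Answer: 74950/17 ≈ 4408.8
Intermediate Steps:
E(z, C) = (66 + z)/(68 + C) (E(z, C) = (z + 66)/(C + 68) = (66 + z)/(68 + C))
4406 + E((3 + (5 - (-4 + 3)))*(-2), -51) = 4406 + (66 + (3 + (5 - (-4 + 3)))*(-2))/(68 - 51) = 4406 + (66 + (3 + (5 - 1*(-1)))*(-2))/17 = 4406 + (66 + (3 + (5 + 1))*(-2))/17 = 4406 + (66 + (3 + 6)*(-2))/17 = 4406 + (66 + 9*(-2))/17 = 4406 + (66 - 18)/17 = 4406 + (1/17)*48 = 4406 + 48/17 = 74950/17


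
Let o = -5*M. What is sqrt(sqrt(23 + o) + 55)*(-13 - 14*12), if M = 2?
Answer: -181*sqrt(55 + sqrt(13)) ≈ -1385.6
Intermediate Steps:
o = -10 (o = -5*2 = -10)
sqrt(sqrt(23 + o) + 55)*(-13 - 14*12) = sqrt(sqrt(23 - 10) + 55)*(-13 - 14*12) = sqrt(sqrt(13) + 55)*(-13 - 168) = sqrt(55 + sqrt(13))*(-181) = -181*sqrt(55 + sqrt(13))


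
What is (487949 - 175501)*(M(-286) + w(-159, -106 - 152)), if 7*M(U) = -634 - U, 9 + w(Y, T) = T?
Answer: -692697216/7 ≈ -9.8957e+7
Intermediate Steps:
w(Y, T) = -9 + T
M(U) = -634/7 - U/7 (M(U) = (-634 - U)/7 = -634/7 - U/7)
(487949 - 175501)*(M(-286) + w(-159, -106 - 152)) = (487949 - 175501)*((-634/7 - ⅐*(-286)) + (-9 + (-106 - 152))) = 312448*((-634/7 + 286/7) + (-9 - 258)) = 312448*(-348/7 - 267) = 312448*(-2217/7) = -692697216/7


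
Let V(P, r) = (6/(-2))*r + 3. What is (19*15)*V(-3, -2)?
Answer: 2565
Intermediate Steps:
V(P, r) = 3 - 3*r (V(P, r) = (6*(-1/2))*r + 3 = -3*r + 3 = 3 - 3*r)
(19*15)*V(-3, -2) = (19*15)*(3 - 3*(-2)) = 285*(3 + 6) = 285*9 = 2565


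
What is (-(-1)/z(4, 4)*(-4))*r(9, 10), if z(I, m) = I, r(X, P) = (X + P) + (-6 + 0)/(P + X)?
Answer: -355/19 ≈ -18.684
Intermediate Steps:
r(X, P) = P + X - 6/(P + X) (r(X, P) = (P + X) - 6/(P + X) = P + X - 6/(P + X))
(-(-1)/z(4, 4)*(-4))*r(9, 10) = (-(-1)/4*(-4))*((-6 + 10² + 9² + 2*10*9)/(10 + 9)) = (-(-1)/4*(-4))*((-6 + 100 + 81 + 180)/19) = (-1*(-¼)*(-4))*((1/19)*355) = ((¼)*(-4))*(355/19) = -1*355/19 = -355/19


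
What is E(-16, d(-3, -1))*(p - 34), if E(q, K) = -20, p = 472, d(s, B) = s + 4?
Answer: -8760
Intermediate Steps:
d(s, B) = 4 + s
E(-16, d(-3, -1))*(p - 34) = -20*(472 - 34) = -20*438 = -8760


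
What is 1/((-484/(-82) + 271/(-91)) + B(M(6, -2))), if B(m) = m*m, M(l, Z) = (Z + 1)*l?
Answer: 3731/145227 ≈ 0.025691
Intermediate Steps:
M(l, Z) = l*(1 + Z) (M(l, Z) = (1 + Z)*l = l*(1 + Z))
B(m) = m²
1/((-484/(-82) + 271/(-91)) + B(M(6, -2))) = 1/((-484/(-82) + 271/(-91)) + (6*(1 - 2))²) = 1/((-484*(-1/82) + 271*(-1/91)) + (6*(-1))²) = 1/((242/41 - 271/91) + (-6)²) = 1/(10911/3731 + 36) = 1/(145227/3731) = 3731/145227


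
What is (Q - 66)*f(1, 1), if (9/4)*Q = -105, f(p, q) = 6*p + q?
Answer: -2366/3 ≈ -788.67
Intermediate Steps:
f(p, q) = q + 6*p
Q = -140/3 (Q = (4/9)*(-105) = -140/3 ≈ -46.667)
(Q - 66)*f(1, 1) = (-140/3 - 66)*(1 + 6*1) = -338*(1 + 6)/3 = -338/3*7 = -2366/3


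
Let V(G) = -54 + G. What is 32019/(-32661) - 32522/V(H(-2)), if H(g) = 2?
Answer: 176756009/283062 ≈ 624.44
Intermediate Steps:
32019/(-32661) - 32522/V(H(-2)) = 32019/(-32661) - 32522/(-54 + 2) = 32019*(-1/32661) - 32522/(-52) = -10673/10887 - 32522*(-1/52) = -10673/10887 + 16261/26 = 176756009/283062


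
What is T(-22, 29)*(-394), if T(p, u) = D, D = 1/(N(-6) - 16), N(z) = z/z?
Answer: 394/15 ≈ 26.267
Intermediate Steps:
N(z) = 1
D = -1/15 (D = 1/(1 - 16) = 1/(-15) = -1/15 ≈ -0.066667)
T(p, u) = -1/15
T(-22, 29)*(-394) = -1/15*(-394) = 394/15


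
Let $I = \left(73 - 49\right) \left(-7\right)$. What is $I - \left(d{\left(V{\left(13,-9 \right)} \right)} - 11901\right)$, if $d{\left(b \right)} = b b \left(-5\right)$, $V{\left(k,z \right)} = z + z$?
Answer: $13353$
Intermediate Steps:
$V{\left(k,z \right)} = 2 z$
$d{\left(b \right)} = - 5 b^{2}$ ($d{\left(b \right)} = b^{2} \left(-5\right) = - 5 b^{2}$)
$I = -168$ ($I = 24 \left(-7\right) = -168$)
$I - \left(d{\left(V{\left(13,-9 \right)} \right)} - 11901\right) = -168 - \left(- 5 \left(2 \left(-9\right)\right)^{2} - 11901\right) = -168 - \left(- 5 \left(-18\right)^{2} - 11901\right) = -168 - \left(\left(-5\right) 324 - 11901\right) = -168 - \left(-1620 - 11901\right) = -168 - -13521 = -168 + 13521 = 13353$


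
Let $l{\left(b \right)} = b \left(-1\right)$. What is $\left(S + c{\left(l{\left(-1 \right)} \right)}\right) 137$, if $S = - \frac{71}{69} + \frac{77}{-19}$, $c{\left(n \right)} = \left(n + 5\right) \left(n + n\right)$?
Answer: $\frac{1242590}{1311} \approx 947.82$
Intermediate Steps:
$l{\left(b \right)} = - b$
$c{\left(n \right)} = 2 n \left(5 + n\right)$ ($c{\left(n \right)} = \left(5 + n\right) 2 n = 2 n \left(5 + n\right)$)
$S = - \frac{6662}{1311}$ ($S = \left(-71\right) \frac{1}{69} + 77 \left(- \frac{1}{19}\right) = - \frac{71}{69} - \frac{77}{19} = - \frac{6662}{1311} \approx -5.0816$)
$\left(S + c{\left(l{\left(-1 \right)} \right)}\right) 137 = \left(- \frac{6662}{1311} + 2 \left(\left(-1\right) \left(-1\right)\right) \left(5 - -1\right)\right) 137 = \left(- \frac{6662}{1311} + 2 \cdot 1 \left(5 + 1\right)\right) 137 = \left(- \frac{6662}{1311} + 2 \cdot 1 \cdot 6\right) 137 = \left(- \frac{6662}{1311} + 12\right) 137 = \frac{9070}{1311} \cdot 137 = \frac{1242590}{1311}$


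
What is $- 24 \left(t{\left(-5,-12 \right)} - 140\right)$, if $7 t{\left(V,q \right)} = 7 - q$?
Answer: $\frac{23064}{7} \approx 3294.9$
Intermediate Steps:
$t{\left(V,q \right)} = 1 - \frac{q}{7}$ ($t{\left(V,q \right)} = \frac{7 - q}{7} = 1 - \frac{q}{7}$)
$- 24 \left(t{\left(-5,-12 \right)} - 140\right) = - 24 \left(\left(1 - - \frac{12}{7}\right) - 140\right) = - 24 \left(\left(1 + \frac{12}{7}\right) - 140\right) = - 24 \left(\frac{19}{7} - 140\right) = \left(-24\right) \left(- \frac{961}{7}\right) = \frac{23064}{7}$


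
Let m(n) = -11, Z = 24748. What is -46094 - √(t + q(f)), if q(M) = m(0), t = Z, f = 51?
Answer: -46094 - √24737 ≈ -46251.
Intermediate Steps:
t = 24748
q(M) = -11
-46094 - √(t + q(f)) = -46094 - √(24748 - 11) = -46094 - √24737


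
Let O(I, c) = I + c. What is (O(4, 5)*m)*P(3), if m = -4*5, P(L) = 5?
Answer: -900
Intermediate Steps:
m = -20
(O(4, 5)*m)*P(3) = ((4 + 5)*(-20))*5 = (9*(-20))*5 = -180*5 = -900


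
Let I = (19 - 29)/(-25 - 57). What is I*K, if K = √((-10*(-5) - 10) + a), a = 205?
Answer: 35*√5/41 ≈ 1.9088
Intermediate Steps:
I = 5/41 (I = -10/(-82) = -10*(-1/82) = 5/41 ≈ 0.12195)
K = 7*√5 (K = √((-10*(-5) - 10) + 205) = √((50 - 10) + 205) = √(40 + 205) = √245 = 7*√5 ≈ 15.652)
I*K = 5*(7*√5)/41 = 35*√5/41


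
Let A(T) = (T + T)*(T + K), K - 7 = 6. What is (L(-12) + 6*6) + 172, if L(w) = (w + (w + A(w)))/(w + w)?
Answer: 210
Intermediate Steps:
K = 13 (K = 7 + 6 = 13)
A(T) = 2*T*(13 + T) (A(T) = (T + T)*(T + 13) = (2*T)*(13 + T) = 2*T*(13 + T))
L(w) = (2*w + 2*w*(13 + w))/(2*w) (L(w) = (w + (w + 2*w*(13 + w)))/(w + w) = (2*w + 2*w*(13 + w))/((2*w)) = (2*w + 2*w*(13 + w))*(1/(2*w)) = (2*w + 2*w*(13 + w))/(2*w))
(L(-12) + 6*6) + 172 = ((14 - 12) + 6*6) + 172 = (2 + 36) + 172 = 38 + 172 = 210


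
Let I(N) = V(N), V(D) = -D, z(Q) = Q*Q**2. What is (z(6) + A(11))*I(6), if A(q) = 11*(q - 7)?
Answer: -1560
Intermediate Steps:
z(Q) = Q**3
A(q) = -77 + 11*q (A(q) = 11*(-7 + q) = -77 + 11*q)
I(N) = -N
(z(6) + A(11))*I(6) = (6**3 + (-77 + 11*11))*(-1*6) = (216 + (-77 + 121))*(-6) = (216 + 44)*(-6) = 260*(-6) = -1560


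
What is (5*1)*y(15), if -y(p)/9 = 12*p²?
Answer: -121500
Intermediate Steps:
y(p) = -108*p²
(5*1)*y(15) = (5*1)*(-108*15²) = 5*(-108*225) = 5*(-24300) = -121500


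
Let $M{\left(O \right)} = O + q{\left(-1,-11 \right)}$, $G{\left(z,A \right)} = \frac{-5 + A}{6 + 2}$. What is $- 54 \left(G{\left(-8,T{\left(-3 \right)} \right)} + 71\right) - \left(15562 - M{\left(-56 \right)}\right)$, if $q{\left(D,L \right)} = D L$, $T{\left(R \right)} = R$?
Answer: $-19387$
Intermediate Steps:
$G{\left(z,A \right)} = - \frac{5}{8} + \frac{A}{8}$ ($G{\left(z,A \right)} = \frac{-5 + A}{8} = \left(-5 + A\right) \frac{1}{8} = - \frac{5}{8} + \frac{A}{8}$)
$M{\left(O \right)} = 11 + O$ ($M{\left(O \right)} = O - -11 = O + 11 = 11 + O$)
$- 54 \left(G{\left(-8,T{\left(-3 \right)} \right)} + 71\right) - \left(15562 - M{\left(-56 \right)}\right) = - 54 \left(\left(- \frac{5}{8} + \frac{1}{8} \left(-3\right)\right) + 71\right) - \left(15562 - \left(11 - 56\right)\right) = - 54 \left(\left(- \frac{5}{8} - \frac{3}{8}\right) + 71\right) - \left(15562 - -45\right) = - 54 \left(-1 + 71\right) - \left(15562 + 45\right) = \left(-54\right) 70 - 15607 = -3780 - 15607 = -19387$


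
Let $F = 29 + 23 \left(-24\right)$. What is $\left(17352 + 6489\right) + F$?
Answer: $23318$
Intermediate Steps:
$F = -523$ ($F = 29 - 552 = -523$)
$\left(17352 + 6489\right) + F = \left(17352 + 6489\right) - 523 = 23841 - 523 = 23318$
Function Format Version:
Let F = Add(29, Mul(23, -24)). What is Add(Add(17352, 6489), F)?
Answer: 23318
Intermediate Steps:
F = -523 (F = Add(29, -552) = -523)
Add(Add(17352, 6489), F) = Add(Add(17352, 6489), -523) = Add(23841, -523) = 23318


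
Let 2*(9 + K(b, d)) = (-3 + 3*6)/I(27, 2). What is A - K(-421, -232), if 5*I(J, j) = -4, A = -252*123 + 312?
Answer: -245325/8 ≈ -30666.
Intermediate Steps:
A = -30684 (A = -30996 + 312 = -30684)
I(J, j) = -⅘ (I(J, j) = (⅕)*(-4) = -⅘)
K(b, d) = -147/8 (K(b, d) = -9 + ((-3 + 3*6)/(-⅘))/2 = -9 + ((-3 + 18)*(-5/4))/2 = -9 + (15*(-5/4))/2 = -9 + (½)*(-75/4) = -9 - 75/8 = -147/8)
A - K(-421, -232) = -30684 - 1*(-147/8) = -30684 + 147/8 = -245325/8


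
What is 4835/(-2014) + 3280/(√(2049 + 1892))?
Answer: -4835/2014 + 3280*√3941/3941 ≈ 49.847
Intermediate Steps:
4835/(-2014) + 3280/(√(2049 + 1892)) = 4835*(-1/2014) + 3280/(√3941) = -4835/2014 + 3280*(√3941/3941) = -4835/2014 + 3280*√3941/3941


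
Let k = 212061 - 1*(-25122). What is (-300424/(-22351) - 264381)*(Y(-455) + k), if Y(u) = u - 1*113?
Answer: -1398129477225805/22351 ≈ -6.2553e+10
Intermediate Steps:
k = 237183 (k = 212061 + 25122 = 237183)
Y(u) = -113 + u (Y(u) = u - 113 = -113 + u)
(-300424/(-22351) - 264381)*(Y(-455) + k) = (-300424/(-22351) - 264381)*((-113 - 455) + 237183) = (-300424*(-1/22351) - 264381)*(-568 + 237183) = (300424/22351 - 264381)*236615 = -5908879307/22351*236615 = -1398129477225805/22351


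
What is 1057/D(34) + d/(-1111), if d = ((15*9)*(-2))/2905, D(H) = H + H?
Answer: 682287659/43893388 ≈ 15.544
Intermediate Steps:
D(H) = 2*H
d = -54/581 (d = (135*(-2))*(1/2905) = -270*1/2905 = -54/581 ≈ -0.092943)
1057/D(34) + d/(-1111) = 1057/((2*34)) - 54/581/(-1111) = 1057/68 - 54/581*(-1/1111) = 1057*(1/68) + 54/645491 = 1057/68 + 54/645491 = 682287659/43893388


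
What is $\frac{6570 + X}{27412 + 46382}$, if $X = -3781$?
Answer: $\frac{2789}{73794} \approx 0.037794$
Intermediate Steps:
$\frac{6570 + X}{27412 + 46382} = \frac{6570 - 3781}{27412 + 46382} = \frac{2789}{73794}$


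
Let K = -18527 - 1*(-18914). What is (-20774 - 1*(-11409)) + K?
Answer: -8978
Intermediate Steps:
K = 387 (K = -18527 + 18914 = 387)
(-20774 - 1*(-11409)) + K = (-20774 - 1*(-11409)) + 387 = (-20774 + 11409) + 387 = -9365 + 387 = -8978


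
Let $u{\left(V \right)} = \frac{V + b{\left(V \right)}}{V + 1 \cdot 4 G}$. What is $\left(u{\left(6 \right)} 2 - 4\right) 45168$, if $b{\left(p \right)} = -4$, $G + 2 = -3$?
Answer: $- \frac{1355040}{7} \approx -1.9358 \cdot 10^{5}$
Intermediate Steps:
$G = -5$ ($G = -2 - 3 = -5$)
$u{\left(V \right)} = \frac{-4 + V}{-20 + V}$ ($u{\left(V \right)} = \frac{V - 4}{V + 1 \cdot 4 \left(-5\right)} = \frac{-4 + V}{V + 4 \left(-5\right)} = \frac{-4 + V}{V - 20} = \frac{-4 + V}{-20 + V}$)
$\left(u{\left(6 \right)} 2 - 4\right) 45168 = \left(\frac{-4 + 6}{-20 + 6} \cdot 2 - 4\right) 45168 = \left(\frac{1}{-14} \cdot 2 \cdot 2 - 4\right) 45168 = \left(\left(- \frac{1}{14}\right) 2 \cdot 2 - 4\right) 45168 = \left(\left(- \frac{1}{7}\right) 2 - 4\right) 45168 = \left(- \frac{2}{7} - 4\right) 45168 = \left(- \frac{30}{7}\right) 45168 = - \frac{1355040}{7}$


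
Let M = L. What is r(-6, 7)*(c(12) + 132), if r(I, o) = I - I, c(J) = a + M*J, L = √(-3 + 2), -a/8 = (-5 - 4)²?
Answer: 0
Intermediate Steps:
a = -648 (a = -8*(-5 - 4)² = -8*(-9)² = -8*81 = -648)
L = I (L = √(-1) = I ≈ 1.0*I)
M = I ≈ 1.0*I
c(J) = -648 + I*J
r(I, o) = 0
r(-6, 7)*(c(12) + 132) = 0*((-648 + I*12) + 132) = 0*((-648 + 12*I) + 132) = 0*(-516 + 12*I) = 0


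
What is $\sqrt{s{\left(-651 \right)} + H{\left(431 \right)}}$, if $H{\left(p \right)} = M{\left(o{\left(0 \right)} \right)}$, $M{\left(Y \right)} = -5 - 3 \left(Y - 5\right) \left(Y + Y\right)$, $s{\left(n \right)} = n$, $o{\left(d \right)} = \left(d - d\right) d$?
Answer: $4 i \sqrt{41} \approx 25.612 i$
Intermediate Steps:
$o{\left(d \right)} = 0$ ($o{\left(d \right)} = 0 d = 0$)
$M{\left(Y \right)} = -5 - 6 Y \left(-5 + Y\right)$ ($M{\left(Y \right)} = -5 - 3 \left(-5 + Y\right) 2 Y = -5 - 3 \cdot 2 Y \left(-5 + Y\right) = -5 - 6 Y \left(-5 + Y\right)$)
$H{\left(p \right)} = -5$ ($H{\left(p \right)} = -5 - 6 \cdot 0^{2} + 30 \cdot 0 = -5 - 0 + 0 = -5 + 0 + 0 = -5$)
$\sqrt{s{\left(-651 \right)} + H{\left(431 \right)}} = \sqrt{-651 - 5} = \sqrt{-656} = 4 i \sqrt{41}$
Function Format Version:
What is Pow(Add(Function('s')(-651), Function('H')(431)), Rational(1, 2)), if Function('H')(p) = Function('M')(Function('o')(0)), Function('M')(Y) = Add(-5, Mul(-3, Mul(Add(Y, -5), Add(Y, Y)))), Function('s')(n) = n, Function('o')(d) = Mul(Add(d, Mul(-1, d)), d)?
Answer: Mul(4, I, Pow(41, Rational(1, 2))) ≈ Mul(25.612, I)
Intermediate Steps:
Function('o')(d) = 0 (Function('o')(d) = Mul(0, d) = 0)
Function('M')(Y) = Add(-5, Mul(-6, Y, Add(-5, Y))) (Function('M')(Y) = Add(-5, Mul(-3, Mul(Add(-5, Y), Mul(2, Y)))) = Add(-5, Mul(-3, Mul(2, Y, Add(-5, Y)))) = Add(-5, Mul(-6, Y, Add(-5, Y))))
Function('H')(p) = -5 (Function('H')(p) = Add(-5, Mul(-6, Pow(0, 2)), Mul(30, 0)) = Add(-5, Mul(-6, 0), 0) = Add(-5, 0, 0) = -5)
Pow(Add(Function('s')(-651), Function('H')(431)), Rational(1, 2)) = Pow(Add(-651, -5), Rational(1, 2)) = Pow(-656, Rational(1, 2)) = Mul(4, I, Pow(41, Rational(1, 2)))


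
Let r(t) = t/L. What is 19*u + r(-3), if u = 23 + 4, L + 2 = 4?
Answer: 1023/2 ≈ 511.50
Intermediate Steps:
L = 2 (L = -2 + 4 = 2)
u = 27
r(t) = t/2
19*u + r(-3) = 19*27 + (½)*(-3) = 513 - 3/2 = 1023/2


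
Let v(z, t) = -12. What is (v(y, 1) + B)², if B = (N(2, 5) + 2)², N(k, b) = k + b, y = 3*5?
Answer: 4761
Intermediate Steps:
y = 15
N(k, b) = b + k
B = 81 (B = ((5 + 2) + 2)² = (7 + 2)² = 9² = 81)
(v(y, 1) + B)² = (-12 + 81)² = 69² = 4761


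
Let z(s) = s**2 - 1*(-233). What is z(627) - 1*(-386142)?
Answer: 779504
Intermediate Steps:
z(s) = 233 + s**2 (z(s) = s**2 + 233 = 233 + s**2)
z(627) - 1*(-386142) = (233 + 627**2) - 1*(-386142) = (233 + 393129) + 386142 = 393362 + 386142 = 779504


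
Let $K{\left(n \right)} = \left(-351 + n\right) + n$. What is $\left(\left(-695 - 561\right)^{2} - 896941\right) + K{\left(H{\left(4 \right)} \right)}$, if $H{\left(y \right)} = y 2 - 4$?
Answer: $680252$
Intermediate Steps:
$H{\left(y \right)} = -4 + 2 y$ ($H{\left(y \right)} = 2 y - 4 = -4 + 2 y$)
$K{\left(n \right)} = -351 + 2 n$
$\left(\left(-695 - 561\right)^{2} - 896941\right) + K{\left(H{\left(4 \right)} \right)} = \left(\left(-695 - 561\right)^{2} - 896941\right) - \left(351 - 2 \left(-4 + 2 \cdot 4\right)\right) = \left(\left(-1256\right)^{2} - 896941\right) - \left(351 - 2 \left(-4 + 8\right)\right) = \left(1577536 - 896941\right) + \left(-351 + 2 \cdot 4\right) = 680595 + \left(-351 + 8\right) = 680595 - 343 = 680252$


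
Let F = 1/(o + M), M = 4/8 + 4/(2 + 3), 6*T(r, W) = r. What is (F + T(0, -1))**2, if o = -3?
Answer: 100/289 ≈ 0.34602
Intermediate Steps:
T(r, W) = r/6
M = 13/10 (M = 4*(1/8) + 4/5 = 1/2 + 4*(1/5) = 1/2 + 4/5 = 13/10 ≈ 1.3000)
F = -10/17 (F = 1/(-3 + 13/10) = 1/(-17/10) = -10/17 ≈ -0.58823)
(F + T(0, -1))**2 = (-10/17 + (1/6)*0)**2 = (-10/17 + 0)**2 = (-10/17)**2 = 100/289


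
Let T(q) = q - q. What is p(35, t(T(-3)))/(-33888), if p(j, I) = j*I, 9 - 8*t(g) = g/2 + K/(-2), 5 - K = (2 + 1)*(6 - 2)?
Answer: -385/542208 ≈ -0.00071006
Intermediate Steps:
K = -7 (K = 5 - (2 + 1)*(6 - 2) = 5 - 3*4 = 5 - 1*12 = 5 - 12 = -7)
T(q) = 0
t(g) = 11/16 - g/16 (t(g) = 9/8 - (g/2 - 7/(-2))/8 = 9/8 - (g*(1/2) - 7*(-1/2))/8 = 9/8 - (g/2 + 7/2)/8 = 9/8 - (7/2 + g/2)/8 = 9/8 + (-7/16 - g/16) = 11/16 - g/16)
p(j, I) = I*j
p(35, t(T(-3)))/(-33888) = ((11/16 - 1/16*0)*35)/(-33888) = ((11/16 + 0)*35)*(-1/33888) = ((11/16)*35)*(-1/33888) = (385/16)*(-1/33888) = -385/542208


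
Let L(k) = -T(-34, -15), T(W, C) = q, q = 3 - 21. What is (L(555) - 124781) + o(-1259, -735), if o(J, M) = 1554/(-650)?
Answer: -40548752/325 ≈ -1.2477e+5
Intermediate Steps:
o(J, M) = -777/325 (o(J, M) = 1554*(-1/650) = -777/325)
q = -18
T(W, C) = -18
L(k) = 18 (L(k) = -1*(-18) = 18)
(L(555) - 124781) + o(-1259, -735) = (18 - 124781) - 777/325 = -124763 - 777/325 = -40548752/325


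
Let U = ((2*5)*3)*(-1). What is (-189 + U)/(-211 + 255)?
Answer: -219/44 ≈ -4.9773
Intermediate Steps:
U = -30 (U = (10*3)*(-1) = 30*(-1) = -30)
(-189 + U)/(-211 + 255) = (-189 - 30)/(-211 + 255) = -219/44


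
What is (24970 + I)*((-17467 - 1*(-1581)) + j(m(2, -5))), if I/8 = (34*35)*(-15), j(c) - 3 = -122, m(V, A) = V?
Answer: 1885869150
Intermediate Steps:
j(c) = -119 (j(c) = 3 - 122 = -119)
I = -142800 (I = 8*((34*35)*(-15)) = 8*(1190*(-15)) = 8*(-17850) = -142800)
(24970 + I)*((-17467 - 1*(-1581)) + j(m(2, -5))) = (24970 - 142800)*((-17467 - 1*(-1581)) - 119) = -117830*((-17467 + 1581) - 119) = -117830*(-15886 - 119) = -117830*(-16005) = 1885869150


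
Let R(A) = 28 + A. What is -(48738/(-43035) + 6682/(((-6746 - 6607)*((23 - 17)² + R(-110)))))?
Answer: 4941528629/4405622055 ≈ 1.1216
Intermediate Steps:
-(48738/(-43035) + 6682/(((-6746 - 6607)*((23 - 17)² + R(-110))))) = -(48738/(-43035) + 6682/(((-6746 - 6607)*((23 - 17)² + (28 - 110))))) = -(48738*(-1/43035) + 6682/((-13353*(6² - 82)))) = -(-16246/14345 + 6682/((-13353*(36 - 82)))) = -(-16246/14345 + 6682/((-13353*(-46)))) = -(-16246/14345 + 6682/614238) = -(-16246/14345 + 6682*(1/614238)) = -(-16246/14345 + 3341/307119) = -1*(-4941528629/4405622055) = 4941528629/4405622055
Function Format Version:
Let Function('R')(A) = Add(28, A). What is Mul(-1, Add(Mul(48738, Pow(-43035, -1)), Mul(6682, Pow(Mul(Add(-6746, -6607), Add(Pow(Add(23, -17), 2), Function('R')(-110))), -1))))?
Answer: Rational(4941528629, 4405622055) ≈ 1.1216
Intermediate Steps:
Mul(-1, Add(Mul(48738, Pow(-43035, -1)), Mul(6682, Pow(Mul(Add(-6746, -6607), Add(Pow(Add(23, -17), 2), Function('R')(-110))), -1)))) = Mul(-1, Add(Mul(48738, Pow(-43035, -1)), Mul(6682, Pow(Mul(Add(-6746, -6607), Add(Pow(Add(23, -17), 2), Add(28, -110))), -1)))) = Mul(-1, Add(Mul(48738, Rational(-1, 43035)), Mul(6682, Pow(Mul(-13353, Add(Pow(6, 2), -82)), -1)))) = Mul(-1, Add(Rational(-16246, 14345), Mul(6682, Pow(Mul(-13353, Add(36, -82)), -1)))) = Mul(-1, Add(Rational(-16246, 14345), Mul(6682, Pow(Mul(-13353, -46), -1)))) = Mul(-1, Add(Rational(-16246, 14345), Mul(6682, Pow(614238, -1)))) = Mul(-1, Add(Rational(-16246, 14345), Mul(6682, Rational(1, 614238)))) = Mul(-1, Add(Rational(-16246, 14345), Rational(3341, 307119))) = Mul(-1, Rational(-4941528629, 4405622055)) = Rational(4941528629, 4405622055)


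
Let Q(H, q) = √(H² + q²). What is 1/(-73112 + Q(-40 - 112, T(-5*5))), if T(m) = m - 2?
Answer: -73112/5345340711 - √23833/5345340711 ≈ -1.3707e-5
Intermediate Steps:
T(m) = -2 + m
1/(-73112 + Q(-40 - 112, T(-5*5))) = 1/(-73112 + √((-40 - 112)² + (-2 - 5*5)²)) = 1/(-73112 + √((-152)² + (-2 - 25)²)) = 1/(-73112 + √(23104 + (-27)²)) = 1/(-73112 + √(23104 + 729)) = 1/(-73112 + √23833)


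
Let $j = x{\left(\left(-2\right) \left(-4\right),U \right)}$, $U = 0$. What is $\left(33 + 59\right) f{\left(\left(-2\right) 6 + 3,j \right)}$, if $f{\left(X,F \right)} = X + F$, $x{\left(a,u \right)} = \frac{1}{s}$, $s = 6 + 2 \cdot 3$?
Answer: $- \frac{2461}{3} \approx -820.33$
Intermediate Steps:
$s = 12$ ($s = 6 + 6 = 12$)
$x{\left(a,u \right)} = \frac{1}{12}$
$j = \frac{1}{12} \approx 0.083333$
$f{\left(X,F \right)} = F + X$
$\left(33 + 59\right) f{\left(\left(-2\right) 6 + 3,j \right)} = \left(33 + 59\right) \left(\frac{1}{12} + \left(\left(-2\right) 6 + 3\right)\right) = 92 \left(\frac{1}{12} + \left(-12 + 3\right)\right) = 92 \left(\frac{1}{12} - 9\right) = 92 \left(- \frac{107}{12}\right) = - \frac{2461}{3}$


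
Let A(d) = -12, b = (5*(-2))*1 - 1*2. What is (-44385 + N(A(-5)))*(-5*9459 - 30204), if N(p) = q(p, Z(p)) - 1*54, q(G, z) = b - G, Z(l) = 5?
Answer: 3443978061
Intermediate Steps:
b = -12 (b = -10*1 - 2 = -10 - 2 = -12)
q(G, z) = -12 - G
N(p) = -66 - p (N(p) = (-12 - p) - 1*54 = (-12 - p) - 54 = -66 - p)
(-44385 + N(A(-5)))*(-5*9459 - 30204) = (-44385 + (-66 - 1*(-12)))*(-5*9459 - 30204) = (-44385 + (-66 + 12))*(-47295 - 30204) = (-44385 - 54)*(-77499) = -44439*(-77499) = 3443978061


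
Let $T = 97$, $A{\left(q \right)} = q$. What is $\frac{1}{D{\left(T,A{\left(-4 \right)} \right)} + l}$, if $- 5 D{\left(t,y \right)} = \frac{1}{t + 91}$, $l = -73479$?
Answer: $- \frac{940}{69070261} \approx -1.3609 \cdot 10^{-5}$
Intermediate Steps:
$D{\left(t,y \right)} = - \frac{1}{5 \left(91 + t\right)}$ ($D{\left(t,y \right)} = - \frac{1}{5 \left(t + 91\right)} = - \frac{1}{5 \left(91 + t\right)}$)
$\frac{1}{D{\left(T,A{\left(-4 \right)} \right)} + l} = \frac{1}{- \frac{1}{455 + 5 \cdot 97} - 73479} = \frac{1}{- \frac{1}{455 + 485} - 73479} = \frac{1}{- \frac{1}{940} - 73479} = \frac{1}{- \frac{69070261}{940}} = - \frac{940}{69070261}$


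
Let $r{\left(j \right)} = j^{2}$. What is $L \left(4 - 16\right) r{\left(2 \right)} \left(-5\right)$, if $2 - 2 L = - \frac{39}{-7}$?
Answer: $- \frac{3000}{7} \approx -428.57$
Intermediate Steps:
$L = - \frac{25}{14}$ ($L = 1 - \frac{\left(-39\right) \frac{1}{-7}}{2} = 1 - \frac{\left(-39\right) \left(- \frac{1}{7}\right)}{2} = 1 - \frac{39}{14} = - \frac{25}{14} \approx -1.7857$)
$L \left(4 - 16\right) r{\left(2 \right)} \left(-5\right) = - \frac{25 \left(4 - 16\right) 2^{2} \left(-5\right)}{14} = - \frac{25 \left(4 - 16\right) 4 \left(-5\right)}{14} = - \frac{25 \left(-12\right) 4 \left(-5\right)}{14} = - \frac{25 \left(\left(-48\right) \left(-5\right)\right)}{14} = \left(- \frac{25}{14}\right) 240 = - \frac{3000}{7}$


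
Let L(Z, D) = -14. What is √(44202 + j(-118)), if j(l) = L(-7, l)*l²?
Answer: I*√150734 ≈ 388.24*I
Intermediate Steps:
j(l) = -14*l²
√(44202 + j(-118)) = √(44202 - 14*(-118)²) = √(44202 - 14*13924) = √(44202 - 194936) = √(-150734) = I*√150734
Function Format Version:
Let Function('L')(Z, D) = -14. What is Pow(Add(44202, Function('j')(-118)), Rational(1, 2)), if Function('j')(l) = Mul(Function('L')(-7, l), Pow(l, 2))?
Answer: Mul(I, Pow(150734, Rational(1, 2))) ≈ Mul(388.24, I)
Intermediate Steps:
Function('j')(l) = Mul(-14, Pow(l, 2))
Pow(Add(44202, Function('j')(-118)), Rational(1, 2)) = Pow(Add(44202, Mul(-14, Pow(-118, 2))), Rational(1, 2)) = Pow(Add(44202, Mul(-14, 13924)), Rational(1, 2)) = Pow(Add(44202, -194936), Rational(1, 2)) = Pow(-150734, Rational(1, 2)) = Mul(I, Pow(150734, Rational(1, 2)))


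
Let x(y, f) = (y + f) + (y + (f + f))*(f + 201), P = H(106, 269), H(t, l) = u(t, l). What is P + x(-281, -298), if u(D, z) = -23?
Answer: 84467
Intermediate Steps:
H(t, l) = -23
P = -23
x(y, f) = f + y + (201 + f)*(y + 2*f) (x(y, f) = (f + y) + (y + 2*f)*(201 + f) = (f + y) + (201 + f)*(y + 2*f) = f + y + (201 + f)*(y + 2*f))
P + x(-281, -298) = -23 + (2*(-298)**2 + 202*(-281) + 403*(-298) - 298*(-281)) = -23 + (2*88804 - 56762 - 120094 + 83738) = -23 + (177608 - 56762 - 120094 + 83738) = -23 + 84490 = 84467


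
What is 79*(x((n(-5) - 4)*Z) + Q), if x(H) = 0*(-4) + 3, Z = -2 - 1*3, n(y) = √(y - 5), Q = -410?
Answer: -32153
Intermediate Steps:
n(y) = √(-5 + y)
Z = -5 (Z = -2 - 3 = -5)
x(H) = 3 (x(H) = 0 + 3 = 3)
79*(x((n(-5) - 4)*Z) + Q) = 79*(3 - 410) = 79*(-407) = -32153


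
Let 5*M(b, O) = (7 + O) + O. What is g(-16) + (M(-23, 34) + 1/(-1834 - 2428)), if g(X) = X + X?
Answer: -72455/4262 ≈ -17.000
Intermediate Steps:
g(X) = 2*X
M(b, O) = 7/5 + 2*O/5 (M(b, O) = ((7 + O) + O)/5 = (7 + 2*O)/5 = 7/5 + 2*O/5)
g(-16) + (M(-23, 34) + 1/(-1834 - 2428)) = 2*(-16) + ((7/5 + (⅖)*34) + 1/(-1834 - 2428)) = -32 + ((7/5 + 68/5) + 1/(-4262)) = -32 + (15 - 1/4262) = -32 + 63929/4262 = -72455/4262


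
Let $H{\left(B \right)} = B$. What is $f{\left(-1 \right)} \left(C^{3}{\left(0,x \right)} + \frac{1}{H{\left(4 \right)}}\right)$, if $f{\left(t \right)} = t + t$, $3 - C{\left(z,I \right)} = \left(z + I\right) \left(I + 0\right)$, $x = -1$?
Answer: $- \frac{33}{2} \approx -16.5$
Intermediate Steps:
$C{\left(z,I \right)} = 3 - I \left(I + z\right)$ ($C{\left(z,I \right)} = 3 - \left(z + I\right) \left(I + 0\right) = 3 - \left(I + z\right) I = 3 - I \left(I + z\right)$)
$f{\left(t \right)} = 2 t$
$f{\left(-1 \right)} \left(C^{3}{\left(0,x \right)} + \frac{1}{H{\left(4 \right)}}\right) = 2 \left(-1\right) \left(\left(3 - \left(-1\right)^{2} - \left(-1\right) 0\right)^{3} + \frac{1}{4}\right) = - 2 \left(\left(3 - 1 + 0\right)^{3} + \frac{1}{4}\right) = - 2 \left(2^{3} + \frac{1}{4}\right) = - 2 \left(8 + \frac{1}{4}\right) = \left(-2\right) \frac{33}{4} = - \frac{33}{2}$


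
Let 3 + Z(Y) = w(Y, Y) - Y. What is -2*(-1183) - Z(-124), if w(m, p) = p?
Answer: 2369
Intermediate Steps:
Z(Y) = -3 (Z(Y) = -3 + (Y - Y) = -3 + 0 = -3)
-2*(-1183) - Z(-124) = -2*(-1183) - 1*(-3) = 2366 + 3 = 2369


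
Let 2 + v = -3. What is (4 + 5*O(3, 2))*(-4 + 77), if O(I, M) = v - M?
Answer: -2263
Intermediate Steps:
v = -5 (v = -2 - 3 = -5)
O(I, M) = -5 - M
(4 + 5*O(3, 2))*(-4 + 77) = (4 + 5*(-5 - 1*2))*(-4 + 77) = (4 + 5*(-5 - 2))*73 = (4 + 5*(-7))*73 = (4 - 35)*73 = -31*73 = -2263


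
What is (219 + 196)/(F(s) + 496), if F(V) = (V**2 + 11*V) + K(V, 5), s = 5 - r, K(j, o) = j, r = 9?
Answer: 415/464 ≈ 0.89440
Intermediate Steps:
s = -4 (s = 5 - 1*9 = 5 - 9 = -4)
F(V) = V**2 + 12*V (F(V) = (V**2 + 11*V) + V = V**2 + 12*V)
(219 + 196)/(F(s) + 496) = (219 + 196)/(-4*(12 - 4) + 496) = 415/(-4*8 + 496) = 415/(-32 + 496) = 415/464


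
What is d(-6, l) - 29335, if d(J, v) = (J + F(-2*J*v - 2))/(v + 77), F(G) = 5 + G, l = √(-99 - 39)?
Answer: (-29323*√138 + 2258798*I)/(√138 - 77*I) ≈ -29335.0 + 1.7949*I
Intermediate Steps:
l = I*√138 (l = √(-138) = I*√138 ≈ 11.747*I)
d(J, v) = (3 + J - 2*J*v)/(77 + v) (d(J, v) = (J + (5 + (-2*J*v - 2)))/(v + 77) = (J + (5 + (-2*J*v - 2)))/(77 + v) = (J + (5 + (-2 - 2*J*v)))/(77 + v) = (J + (3 - 2*J*v))/(77 + v) = (3 + J - 2*J*v)/(77 + v))
d(-6, l) - 29335 = (3 - 6 - 2*(-6)*I*√138)/(77 + I*√138) - 29335 = (3 - 6 + 12*I*√138)/(77 + I*√138) - 29335 = (-3 + 12*I*√138)/(77 + I*√138) - 29335 = -29335 + (-3 + 12*I*√138)/(77 + I*√138)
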